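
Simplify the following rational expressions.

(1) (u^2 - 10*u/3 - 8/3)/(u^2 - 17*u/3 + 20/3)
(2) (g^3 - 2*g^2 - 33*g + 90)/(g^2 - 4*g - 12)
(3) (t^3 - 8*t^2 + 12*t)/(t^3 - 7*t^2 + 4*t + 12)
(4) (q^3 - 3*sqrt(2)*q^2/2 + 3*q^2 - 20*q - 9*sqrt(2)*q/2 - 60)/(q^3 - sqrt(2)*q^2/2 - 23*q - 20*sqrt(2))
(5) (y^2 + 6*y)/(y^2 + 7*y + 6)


(1) = (3*u + 2)/(3*u - 5)
(2) = (g^3 - 2*g^2 - 33*g + 90)/(g^2 - 4*g - 12)
(3) = t/(t + 1)
(4) = (4*q + 12)/(4*q + 4*sqrt(2))
(5) = y/(y + 1)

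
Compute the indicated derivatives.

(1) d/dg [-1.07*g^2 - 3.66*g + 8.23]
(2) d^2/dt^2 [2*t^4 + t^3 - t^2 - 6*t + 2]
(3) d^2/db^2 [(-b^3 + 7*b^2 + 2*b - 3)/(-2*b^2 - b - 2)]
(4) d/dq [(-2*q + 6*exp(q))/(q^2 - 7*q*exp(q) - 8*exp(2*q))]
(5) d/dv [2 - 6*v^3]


(1) = -2.14*g - 3.66
(2) = 24*t^2 + 6*t - 2
(3) = 6*(b^3 + 42*b^2 + 18*b - 11)/(8*b^6 + 12*b^5 + 30*b^4 + 25*b^3 + 30*b^2 + 12*b + 8)
(4) = 2*((1 - 3*exp(q))*(-q^2 + 7*q*exp(q) + 8*exp(2*q)) - (q - 3*exp(q))*(7*q*exp(q) - 2*q + 16*exp(2*q) + 7*exp(q)))/(-q^2 + 7*q*exp(q) + 8*exp(2*q))^2
(5) = -18*v^2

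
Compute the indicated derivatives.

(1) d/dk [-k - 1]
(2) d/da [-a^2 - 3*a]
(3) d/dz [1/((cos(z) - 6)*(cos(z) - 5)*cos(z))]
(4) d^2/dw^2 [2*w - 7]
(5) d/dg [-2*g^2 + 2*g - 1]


(1) = -1
(2) = -2*a - 3
(3) = (3*sin(z) + 30*sin(z)/cos(z)^2 - 22*tan(z))/((cos(z) - 6)^2*(cos(z) - 5)^2)
(4) = 0
(5) = 2 - 4*g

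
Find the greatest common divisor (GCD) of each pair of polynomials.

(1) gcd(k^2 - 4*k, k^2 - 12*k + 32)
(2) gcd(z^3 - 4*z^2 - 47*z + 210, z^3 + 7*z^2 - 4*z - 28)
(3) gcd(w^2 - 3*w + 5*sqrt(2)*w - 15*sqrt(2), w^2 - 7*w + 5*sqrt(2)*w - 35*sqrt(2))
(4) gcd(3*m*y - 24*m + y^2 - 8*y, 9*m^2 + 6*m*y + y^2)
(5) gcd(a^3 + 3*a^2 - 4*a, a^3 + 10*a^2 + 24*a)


(1) = gcd(k*(k - 4), (k - 8)*(k - 4)) = k - 4
(2) = z + 7
(3) = w + 5*sqrt(2)
(4) = gcd((3*m + y)*(y - 8), (3*m + y)^2) = 3*m + y
(5) = a^2 + 4*a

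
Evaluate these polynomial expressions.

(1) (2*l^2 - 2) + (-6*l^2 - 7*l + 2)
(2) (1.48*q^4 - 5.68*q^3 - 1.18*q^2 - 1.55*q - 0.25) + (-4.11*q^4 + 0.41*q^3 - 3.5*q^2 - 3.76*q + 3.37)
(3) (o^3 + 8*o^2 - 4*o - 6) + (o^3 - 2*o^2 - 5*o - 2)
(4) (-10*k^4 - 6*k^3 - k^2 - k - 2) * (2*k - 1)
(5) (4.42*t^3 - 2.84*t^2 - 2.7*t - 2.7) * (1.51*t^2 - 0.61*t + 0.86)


(1) = -4*l^2 - 7*l
(2) = -2.63*q^4 - 5.27*q^3 - 4.68*q^2 - 5.31*q + 3.12
(3) = 2*o^3 + 6*o^2 - 9*o - 8
(4) = -20*k^5 - 2*k^4 + 4*k^3 - k^2 - 3*k + 2
(5) = 6.6742*t^5 - 6.9846*t^4 + 1.4566*t^3 - 4.8724*t^2 - 0.675*t - 2.322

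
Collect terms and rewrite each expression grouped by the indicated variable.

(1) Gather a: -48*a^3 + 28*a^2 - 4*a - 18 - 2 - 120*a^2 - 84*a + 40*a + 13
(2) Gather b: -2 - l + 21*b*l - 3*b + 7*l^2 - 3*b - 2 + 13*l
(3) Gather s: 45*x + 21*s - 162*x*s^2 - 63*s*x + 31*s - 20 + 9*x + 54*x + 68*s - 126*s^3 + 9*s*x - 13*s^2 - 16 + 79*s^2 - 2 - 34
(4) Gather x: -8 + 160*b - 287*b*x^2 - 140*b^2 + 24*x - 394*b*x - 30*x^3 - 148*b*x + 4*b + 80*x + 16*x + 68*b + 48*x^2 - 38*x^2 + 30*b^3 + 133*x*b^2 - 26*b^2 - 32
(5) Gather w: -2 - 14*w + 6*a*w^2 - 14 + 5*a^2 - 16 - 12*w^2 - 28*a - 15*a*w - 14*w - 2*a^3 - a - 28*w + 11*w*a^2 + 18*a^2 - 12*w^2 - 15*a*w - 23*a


(1) = -48*a^3 - 92*a^2 - 48*a - 7
(2) = b*(21*l - 6) + 7*l^2 + 12*l - 4
(3) = -126*s^3 + s^2*(66 - 162*x) + s*(120 - 54*x) + 108*x - 72
(4) = 30*b^3 - 166*b^2 + 232*b - 30*x^3 + x^2*(10 - 287*b) + x*(133*b^2 - 542*b + 120) - 40
(5) = -2*a^3 + 23*a^2 - 52*a + w^2*(6*a - 24) + w*(11*a^2 - 30*a - 56) - 32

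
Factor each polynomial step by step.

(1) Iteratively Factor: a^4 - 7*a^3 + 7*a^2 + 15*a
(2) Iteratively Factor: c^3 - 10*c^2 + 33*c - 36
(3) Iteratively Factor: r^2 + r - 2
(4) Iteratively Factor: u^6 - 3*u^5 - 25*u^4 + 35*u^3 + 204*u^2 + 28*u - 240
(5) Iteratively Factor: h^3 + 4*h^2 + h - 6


(1) = (a)*(a^3 - 7*a^2 + 7*a + 15) = a*(a - 3)*(a^2 - 4*a - 5) = a*(a - 5)*(a - 3)*(a + 1)
(2) = (c - 3)*(c^2 - 7*c + 12) = (c - 4)*(c - 3)*(c - 3)
(3) = (r - 1)*(r + 2)
(4) = (u - 4)*(u^5 + u^4 - 21*u^3 - 49*u^2 + 8*u + 60) = (u - 4)*(u + 3)*(u^4 - 2*u^3 - 15*u^2 - 4*u + 20) = (u - 5)*(u - 4)*(u + 3)*(u^3 + 3*u^2 - 4) = (u - 5)*(u - 4)*(u + 2)*(u + 3)*(u^2 + u - 2) = (u - 5)*(u - 4)*(u - 1)*(u + 2)*(u + 3)*(u + 2)
(5) = (h - 1)*(h^2 + 5*h + 6) = (h - 1)*(h + 2)*(h + 3)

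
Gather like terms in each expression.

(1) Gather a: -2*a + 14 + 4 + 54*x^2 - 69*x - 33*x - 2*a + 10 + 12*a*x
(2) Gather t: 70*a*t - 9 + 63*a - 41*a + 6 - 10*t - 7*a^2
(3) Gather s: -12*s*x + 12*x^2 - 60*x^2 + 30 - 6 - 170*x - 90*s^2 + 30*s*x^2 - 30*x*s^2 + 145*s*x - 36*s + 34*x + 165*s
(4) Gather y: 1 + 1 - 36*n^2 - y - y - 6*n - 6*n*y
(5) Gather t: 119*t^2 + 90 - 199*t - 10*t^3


(1) = a*(12*x - 4) + 54*x^2 - 102*x + 28
(2) = -7*a^2 + 22*a + t*(70*a - 10) - 3
(3) = s^2*(-30*x - 90) + s*(30*x^2 + 133*x + 129) - 48*x^2 - 136*x + 24
(4) = -36*n^2 - 6*n + y*(-6*n - 2) + 2
(5) = -10*t^3 + 119*t^2 - 199*t + 90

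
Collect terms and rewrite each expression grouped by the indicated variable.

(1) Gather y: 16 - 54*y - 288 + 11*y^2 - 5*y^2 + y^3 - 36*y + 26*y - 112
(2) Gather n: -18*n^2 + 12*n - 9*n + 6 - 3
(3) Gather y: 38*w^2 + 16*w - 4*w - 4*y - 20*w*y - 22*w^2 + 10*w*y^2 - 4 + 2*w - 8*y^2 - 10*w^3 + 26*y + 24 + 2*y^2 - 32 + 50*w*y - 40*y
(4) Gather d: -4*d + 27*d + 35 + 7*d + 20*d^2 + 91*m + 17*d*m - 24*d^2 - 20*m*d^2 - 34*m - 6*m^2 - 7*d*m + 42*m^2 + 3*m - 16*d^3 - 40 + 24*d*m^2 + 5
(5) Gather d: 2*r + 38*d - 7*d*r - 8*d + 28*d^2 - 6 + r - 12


(1) = y^3 + 6*y^2 - 64*y - 384
(2) = -18*n^2 + 3*n + 3
(3) = -10*w^3 + 16*w^2 + 14*w + y^2*(10*w - 6) + y*(30*w - 18) - 12
(4) = -16*d^3 + d^2*(-20*m - 4) + d*(24*m^2 + 10*m + 30) + 36*m^2 + 60*m
(5) = 28*d^2 + d*(30 - 7*r) + 3*r - 18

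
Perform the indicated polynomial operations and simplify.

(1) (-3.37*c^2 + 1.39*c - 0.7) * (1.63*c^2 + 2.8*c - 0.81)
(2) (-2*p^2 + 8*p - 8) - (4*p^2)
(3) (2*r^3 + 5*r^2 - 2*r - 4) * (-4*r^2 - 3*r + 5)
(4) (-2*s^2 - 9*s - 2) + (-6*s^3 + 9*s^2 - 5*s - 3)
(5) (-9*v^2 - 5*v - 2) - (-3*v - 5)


(1) = -5.4931*c^4 - 7.1703*c^3 + 5.4807*c^2 - 3.0859*c + 0.567
(2) = -6*p^2 + 8*p - 8
(3) = -8*r^5 - 26*r^4 + 3*r^3 + 47*r^2 + 2*r - 20
(4) = -6*s^3 + 7*s^2 - 14*s - 5
(5) = -9*v^2 - 2*v + 3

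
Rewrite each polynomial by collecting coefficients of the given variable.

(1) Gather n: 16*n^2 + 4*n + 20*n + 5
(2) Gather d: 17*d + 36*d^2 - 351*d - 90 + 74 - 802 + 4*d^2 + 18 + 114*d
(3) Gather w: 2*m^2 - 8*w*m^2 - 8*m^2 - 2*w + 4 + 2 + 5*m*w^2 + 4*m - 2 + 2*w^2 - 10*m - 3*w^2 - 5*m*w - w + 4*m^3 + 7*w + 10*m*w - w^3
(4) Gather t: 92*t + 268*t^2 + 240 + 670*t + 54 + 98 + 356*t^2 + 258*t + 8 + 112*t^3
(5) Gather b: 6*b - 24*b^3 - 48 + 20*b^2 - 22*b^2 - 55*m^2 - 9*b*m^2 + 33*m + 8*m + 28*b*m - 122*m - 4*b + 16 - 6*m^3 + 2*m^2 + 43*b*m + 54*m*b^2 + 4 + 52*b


(1) = 16*n^2 + 24*n + 5
(2) = 40*d^2 - 220*d - 800
(3) = 4*m^3 - 6*m^2 - 6*m - w^3 + w^2*(5*m - 1) + w*(-8*m^2 + 5*m + 4) + 4
(4) = 112*t^3 + 624*t^2 + 1020*t + 400
(5) = -24*b^3 + b^2*(54*m - 2) + b*(-9*m^2 + 71*m + 54) - 6*m^3 - 53*m^2 - 81*m - 28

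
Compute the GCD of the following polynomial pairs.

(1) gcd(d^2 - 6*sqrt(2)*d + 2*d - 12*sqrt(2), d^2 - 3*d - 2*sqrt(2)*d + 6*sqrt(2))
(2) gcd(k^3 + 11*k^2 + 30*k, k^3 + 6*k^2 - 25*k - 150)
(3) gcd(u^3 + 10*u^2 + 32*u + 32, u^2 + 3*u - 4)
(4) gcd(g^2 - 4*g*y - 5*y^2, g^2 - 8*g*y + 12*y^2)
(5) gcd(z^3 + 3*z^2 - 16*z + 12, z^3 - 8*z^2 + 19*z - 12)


(1) = 1
(2) = k^2 + 11*k + 30
(3) = gcd((u + 2)*(u + 4)^2, (u - 1)*(u + 4)) = u + 4
(4) = 1
(5) = gcd((z - 2)*(z - 1)*(z + 6), (z - 4)*(z - 3)*(z - 1)) = z - 1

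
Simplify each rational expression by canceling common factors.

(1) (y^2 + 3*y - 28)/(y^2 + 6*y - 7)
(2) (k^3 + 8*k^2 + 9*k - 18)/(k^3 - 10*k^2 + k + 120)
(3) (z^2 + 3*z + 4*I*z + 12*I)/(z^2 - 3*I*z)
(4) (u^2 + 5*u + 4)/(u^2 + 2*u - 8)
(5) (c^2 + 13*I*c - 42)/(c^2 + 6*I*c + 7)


(1) = (y - 4)/(y - 1)
(2) = (k^2 + 5*k - 6)/(k^2 - 13*k + 40)
(3) = (z^2 + z*(3 + 4*I) + 12*I)/(z^2 - 3*I*z)
(4) = (u + 1)/(u - 2)
(5) = (c + 6*I)/(c - I)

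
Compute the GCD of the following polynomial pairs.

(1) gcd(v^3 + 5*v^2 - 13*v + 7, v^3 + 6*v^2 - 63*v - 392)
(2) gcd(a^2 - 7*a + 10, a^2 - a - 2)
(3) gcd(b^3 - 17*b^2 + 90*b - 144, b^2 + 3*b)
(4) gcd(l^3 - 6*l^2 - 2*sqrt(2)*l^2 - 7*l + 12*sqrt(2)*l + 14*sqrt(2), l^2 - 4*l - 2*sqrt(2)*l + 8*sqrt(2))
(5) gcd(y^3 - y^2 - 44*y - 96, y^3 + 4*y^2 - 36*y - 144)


(1) = gcd((v - 1)^2*(v + 7), (v - 8)*(v + 7)^2) = v + 7
(2) = a - 2
(3) = 1
(4) = l - 2*sqrt(2)
(5) = gcd((y - 8)*(y + 3)*(y + 4), (y - 6)*(y + 4)*(y + 6)) = y + 4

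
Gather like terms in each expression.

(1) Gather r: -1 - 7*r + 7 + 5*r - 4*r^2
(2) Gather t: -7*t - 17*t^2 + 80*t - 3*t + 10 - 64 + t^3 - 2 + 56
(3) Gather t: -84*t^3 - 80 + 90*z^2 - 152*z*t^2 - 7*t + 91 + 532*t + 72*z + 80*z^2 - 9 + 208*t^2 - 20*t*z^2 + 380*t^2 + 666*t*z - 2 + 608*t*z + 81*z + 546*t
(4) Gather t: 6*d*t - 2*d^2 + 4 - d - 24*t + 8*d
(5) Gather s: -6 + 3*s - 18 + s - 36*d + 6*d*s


(1) = -4*r^2 - 2*r + 6
(2) = t^3 - 17*t^2 + 70*t
(3) = -84*t^3 + t^2*(588 - 152*z) + t*(-20*z^2 + 1274*z + 1071) + 170*z^2 + 153*z
(4) = -2*d^2 + 7*d + t*(6*d - 24) + 4
(5) = -36*d + s*(6*d + 4) - 24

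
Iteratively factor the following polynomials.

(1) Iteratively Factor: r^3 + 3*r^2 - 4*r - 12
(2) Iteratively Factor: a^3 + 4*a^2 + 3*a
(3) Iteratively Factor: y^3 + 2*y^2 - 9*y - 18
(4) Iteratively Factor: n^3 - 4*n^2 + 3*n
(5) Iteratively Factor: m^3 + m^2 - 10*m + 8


(1) = (r + 3)*(r^2 - 4) = (r - 2)*(r + 3)*(r + 2)
(2) = (a + 3)*(a^2 + a) = a*(a + 3)*(a + 1)
(3) = (y + 2)*(y^2 - 9) = (y - 3)*(y + 2)*(y + 3)
(4) = (n - 3)*(n^2 - n) = (n - 3)*(n - 1)*(n)
(5) = (m + 4)*(m^2 - 3*m + 2) = (m - 1)*(m + 4)*(m - 2)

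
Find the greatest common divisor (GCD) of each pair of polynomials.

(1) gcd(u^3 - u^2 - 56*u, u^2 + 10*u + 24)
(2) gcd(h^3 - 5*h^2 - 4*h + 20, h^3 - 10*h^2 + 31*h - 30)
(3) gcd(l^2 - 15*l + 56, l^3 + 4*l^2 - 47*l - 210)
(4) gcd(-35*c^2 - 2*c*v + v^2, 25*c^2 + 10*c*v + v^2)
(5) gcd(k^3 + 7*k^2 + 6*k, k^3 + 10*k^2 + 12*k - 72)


(1) = gcd(u*(u - 8)*(u + 7), (u + 4)*(u + 6)) = 1
(2) = h^2 - 7*h + 10
(3) = l - 7
(4) = gcd((-7*c + v)*(5*c + v), (5*c + v)^2) = 5*c + v
(5) = gcd(k*(k + 1)*(k + 6), (k - 2)*(k + 6)^2) = k + 6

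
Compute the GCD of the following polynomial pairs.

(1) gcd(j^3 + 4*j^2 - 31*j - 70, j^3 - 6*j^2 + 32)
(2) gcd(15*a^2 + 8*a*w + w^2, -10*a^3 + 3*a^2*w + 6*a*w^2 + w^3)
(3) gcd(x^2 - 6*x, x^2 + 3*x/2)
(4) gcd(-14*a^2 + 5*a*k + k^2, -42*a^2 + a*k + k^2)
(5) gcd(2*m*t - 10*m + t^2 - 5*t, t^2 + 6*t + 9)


(1) = gcd((j - 5)*(j + 2)*(j + 7), (j - 4)^2*(j + 2)) = j + 2
(2) = gcd((3*a + w)*(5*a + w), (-a + w)*(2*a + w)*(5*a + w)) = 5*a + w
(3) = gcd(x*(x - 6), x*(x + 3/2)) = x
(4) = gcd((-2*a + k)*(7*a + k), (-6*a + k)*(7*a + k)) = 7*a + k
(5) = gcd((2*m + t)*(t - 5), (t + 3)^2) = 1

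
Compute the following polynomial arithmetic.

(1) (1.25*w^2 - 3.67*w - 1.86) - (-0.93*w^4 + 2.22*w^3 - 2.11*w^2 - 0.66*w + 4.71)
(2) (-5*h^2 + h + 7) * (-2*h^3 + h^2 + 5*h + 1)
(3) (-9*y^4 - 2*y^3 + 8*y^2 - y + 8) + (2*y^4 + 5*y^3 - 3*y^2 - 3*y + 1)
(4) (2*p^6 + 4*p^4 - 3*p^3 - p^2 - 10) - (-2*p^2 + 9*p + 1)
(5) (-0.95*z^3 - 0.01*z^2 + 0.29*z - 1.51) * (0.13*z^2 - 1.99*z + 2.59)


(1) = 0.93*w^4 - 2.22*w^3 + 3.36*w^2 - 3.01*w - 6.57
(2) = 10*h^5 - 7*h^4 - 38*h^3 + 7*h^2 + 36*h + 7
(3) = -7*y^4 + 3*y^3 + 5*y^2 - 4*y + 9
(4) = 2*p^6 + 4*p^4 - 3*p^3 + p^2 - 9*p - 11
(5) = -0.1235*z^5 + 1.8892*z^4 - 2.4029*z^3 - 0.7993*z^2 + 3.756*z - 3.9109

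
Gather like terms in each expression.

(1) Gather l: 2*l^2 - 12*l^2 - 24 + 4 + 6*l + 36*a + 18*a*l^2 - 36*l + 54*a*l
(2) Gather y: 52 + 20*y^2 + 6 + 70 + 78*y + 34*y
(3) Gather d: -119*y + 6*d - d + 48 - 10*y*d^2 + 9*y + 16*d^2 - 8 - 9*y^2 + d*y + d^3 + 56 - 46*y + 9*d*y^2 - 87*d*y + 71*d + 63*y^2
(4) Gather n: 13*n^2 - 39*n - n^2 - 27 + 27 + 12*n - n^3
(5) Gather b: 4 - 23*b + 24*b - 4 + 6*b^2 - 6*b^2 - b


(1) = 36*a + l^2*(18*a - 10) + l*(54*a - 30) - 20
(2) = 20*y^2 + 112*y + 128
(3) = d^3 + d^2*(16 - 10*y) + d*(9*y^2 - 86*y + 76) + 54*y^2 - 156*y + 96
(4) = -n^3 + 12*n^2 - 27*n
(5) = 0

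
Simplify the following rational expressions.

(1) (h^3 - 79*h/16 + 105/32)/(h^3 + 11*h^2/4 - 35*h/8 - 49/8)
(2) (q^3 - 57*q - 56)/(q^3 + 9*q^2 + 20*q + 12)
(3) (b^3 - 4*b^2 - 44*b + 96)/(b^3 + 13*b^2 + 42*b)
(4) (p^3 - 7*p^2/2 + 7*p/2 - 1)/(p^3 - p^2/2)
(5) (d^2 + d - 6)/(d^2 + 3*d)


(1) = (8*h^2 + 14*h - 15)/(8*h^2 + 36*h + 28)
(2) = (q^2 - q - 56)/(q^2 + 8*q + 12)
(3) = (b^2 - 10*b + 16)/(b^2 + 7*b)
(4) = (p^2 - 3*p + 2)/p^2
(5) = (d - 2)/d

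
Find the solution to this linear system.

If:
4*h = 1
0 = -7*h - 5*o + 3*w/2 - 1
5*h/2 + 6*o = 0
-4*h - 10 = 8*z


Then:
h = 1/4
o = -5/48
w = 107/72
z = -11/8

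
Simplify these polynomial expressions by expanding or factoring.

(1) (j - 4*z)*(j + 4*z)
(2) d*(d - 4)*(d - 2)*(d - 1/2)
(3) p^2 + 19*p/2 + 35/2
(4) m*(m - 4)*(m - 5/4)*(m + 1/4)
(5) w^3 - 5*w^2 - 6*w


(1) = j^2 - 16*z^2
(2) = d^4 - 13*d^3/2 + 11*d^2 - 4*d
(3) = (p + 5/2)*(p + 7)
(4) = m^4 - 5*m^3 + 59*m^2/16 + 5*m/4
(5) = w*(w - 6)*(w + 1)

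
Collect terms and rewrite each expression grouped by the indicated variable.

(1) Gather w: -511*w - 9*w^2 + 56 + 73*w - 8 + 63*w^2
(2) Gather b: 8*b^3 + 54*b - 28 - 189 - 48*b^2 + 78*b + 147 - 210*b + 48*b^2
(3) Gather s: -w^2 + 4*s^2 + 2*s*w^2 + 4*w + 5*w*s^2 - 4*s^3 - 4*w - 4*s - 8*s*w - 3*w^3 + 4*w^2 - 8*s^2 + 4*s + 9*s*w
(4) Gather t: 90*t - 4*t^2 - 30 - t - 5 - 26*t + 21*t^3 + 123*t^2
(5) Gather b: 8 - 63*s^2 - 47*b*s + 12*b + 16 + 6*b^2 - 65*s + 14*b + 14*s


(1) = 54*w^2 - 438*w + 48
(2) = 8*b^3 - 78*b - 70
(3) = -4*s^3 + s^2*(5*w - 4) + s*(2*w^2 + w) - 3*w^3 + 3*w^2
(4) = 21*t^3 + 119*t^2 + 63*t - 35
(5) = 6*b^2 + b*(26 - 47*s) - 63*s^2 - 51*s + 24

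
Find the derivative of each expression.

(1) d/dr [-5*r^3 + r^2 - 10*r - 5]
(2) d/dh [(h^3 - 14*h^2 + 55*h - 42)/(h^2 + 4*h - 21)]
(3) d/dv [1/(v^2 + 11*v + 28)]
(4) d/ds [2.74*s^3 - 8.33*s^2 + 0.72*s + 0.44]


(1) = -15*r^2 + 2*r - 10
(2) = (h^4 + 8*h^3 - 174*h^2 + 672*h - 987)/(h^4 + 8*h^3 - 26*h^2 - 168*h + 441)
(3) = (-2*v - 11)/(v^2 + 11*v + 28)^2
(4) = 8.22*s^2 - 16.66*s + 0.72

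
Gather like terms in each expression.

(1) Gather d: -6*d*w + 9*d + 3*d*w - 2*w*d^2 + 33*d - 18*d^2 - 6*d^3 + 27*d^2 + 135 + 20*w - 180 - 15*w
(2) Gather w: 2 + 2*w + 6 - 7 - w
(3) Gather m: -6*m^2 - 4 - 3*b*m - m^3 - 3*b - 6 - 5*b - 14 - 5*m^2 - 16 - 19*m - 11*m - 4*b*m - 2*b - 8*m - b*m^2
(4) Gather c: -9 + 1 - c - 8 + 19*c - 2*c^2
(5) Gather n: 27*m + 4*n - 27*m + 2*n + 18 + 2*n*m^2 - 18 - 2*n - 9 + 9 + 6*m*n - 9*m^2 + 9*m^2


(1) = -6*d^3 + d^2*(9 - 2*w) + d*(42 - 3*w) + 5*w - 45
(2) = w + 1
(3) = -10*b - m^3 + m^2*(-b - 11) + m*(-7*b - 38) - 40
(4) = -2*c^2 + 18*c - 16
(5) = n*(2*m^2 + 6*m + 4)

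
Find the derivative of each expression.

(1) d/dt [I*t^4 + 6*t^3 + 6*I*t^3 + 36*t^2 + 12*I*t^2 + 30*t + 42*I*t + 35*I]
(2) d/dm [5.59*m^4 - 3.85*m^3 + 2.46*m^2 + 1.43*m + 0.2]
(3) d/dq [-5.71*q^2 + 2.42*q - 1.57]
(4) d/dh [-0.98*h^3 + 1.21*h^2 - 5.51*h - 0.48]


(1) = 4*I*t^3 + 18*t^2*(1 + I) + 24*t*(3 + I) + 30 + 42*I
(2) = 22.36*m^3 - 11.55*m^2 + 4.92*m + 1.43
(3) = 2.42 - 11.42*q
(4) = -2.94*h^2 + 2.42*h - 5.51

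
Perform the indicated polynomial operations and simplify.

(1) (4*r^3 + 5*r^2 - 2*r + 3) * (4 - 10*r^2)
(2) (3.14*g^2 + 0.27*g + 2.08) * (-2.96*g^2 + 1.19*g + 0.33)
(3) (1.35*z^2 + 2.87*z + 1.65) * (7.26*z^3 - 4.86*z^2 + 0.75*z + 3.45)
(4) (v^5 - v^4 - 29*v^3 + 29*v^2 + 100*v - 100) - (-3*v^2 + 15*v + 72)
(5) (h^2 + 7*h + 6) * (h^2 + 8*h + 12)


(1) = -40*r^5 - 50*r^4 + 36*r^3 - 10*r^2 - 8*r + 12
(2) = -9.2944*g^4 + 2.9374*g^3 - 4.7993*g^2 + 2.5643*g + 0.6864
(3) = 9.801*z^5 + 14.2752*z^4 - 0.9567*z^3 - 1.209*z^2 + 11.139*z + 5.6925
(4) = v^5 - v^4 - 29*v^3 + 32*v^2 + 85*v - 172
(5) = h^4 + 15*h^3 + 74*h^2 + 132*h + 72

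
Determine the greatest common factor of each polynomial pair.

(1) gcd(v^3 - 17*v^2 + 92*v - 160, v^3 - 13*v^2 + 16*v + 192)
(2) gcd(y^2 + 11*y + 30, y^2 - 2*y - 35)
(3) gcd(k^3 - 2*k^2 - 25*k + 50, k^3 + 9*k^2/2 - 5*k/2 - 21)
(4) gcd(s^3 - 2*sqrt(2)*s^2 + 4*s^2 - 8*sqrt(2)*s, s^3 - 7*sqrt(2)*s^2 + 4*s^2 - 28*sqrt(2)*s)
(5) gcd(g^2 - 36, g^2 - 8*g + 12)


(1) = gcd((v - 8)*(v - 5)*(v - 4), (v - 8)^2*(v + 3)) = v - 8
(2) = y + 5
(3) = k - 2
(4) = s^2 + 4*s
(5) = gcd((g - 6)*(g + 6), (g - 6)*(g - 2)) = g - 6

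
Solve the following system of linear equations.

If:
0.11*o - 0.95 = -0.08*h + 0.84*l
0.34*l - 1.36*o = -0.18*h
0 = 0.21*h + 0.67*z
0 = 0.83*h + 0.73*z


Then:
h = 0.00
l = -1.17
o = -0.29
z = 0.00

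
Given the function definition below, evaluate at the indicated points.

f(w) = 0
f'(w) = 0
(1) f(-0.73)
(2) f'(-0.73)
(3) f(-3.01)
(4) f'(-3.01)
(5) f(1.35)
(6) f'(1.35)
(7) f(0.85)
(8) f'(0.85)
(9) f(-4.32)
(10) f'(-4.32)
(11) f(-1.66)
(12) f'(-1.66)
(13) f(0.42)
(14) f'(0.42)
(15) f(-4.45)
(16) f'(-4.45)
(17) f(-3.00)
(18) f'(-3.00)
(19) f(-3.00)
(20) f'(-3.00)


(1) = 0.00
(2) = 0.00
(3) = 0.00
(4) = 0.00
(5) = 0.00
(6) = 0.00
(7) = 0.00
(8) = 0.00
(9) = 0.00
(10) = 0.00
(11) = 0.00
(12) = 0.00
(13) = 0.00
(14) = 0.00
(15) = 0.00
(16) = 0.00
(17) = 0.00
(18) = 0.00
(19) = 0.00
(20) = 0.00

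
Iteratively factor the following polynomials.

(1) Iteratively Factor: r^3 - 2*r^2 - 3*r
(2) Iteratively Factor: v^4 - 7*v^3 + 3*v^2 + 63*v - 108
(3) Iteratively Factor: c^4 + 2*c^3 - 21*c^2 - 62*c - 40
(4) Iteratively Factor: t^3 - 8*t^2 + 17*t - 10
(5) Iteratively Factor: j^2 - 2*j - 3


(1) = (r - 3)*(r^2 + r) = r*(r - 3)*(r + 1)
(2) = (v - 3)*(v^3 - 4*v^2 - 9*v + 36) = (v - 4)*(v - 3)*(v^2 - 9) = (v - 4)*(v - 3)*(v + 3)*(v - 3)
(3) = (c + 4)*(c^3 - 2*c^2 - 13*c - 10) = (c + 1)*(c + 4)*(c^2 - 3*c - 10) = (c - 5)*(c + 1)*(c + 4)*(c + 2)
(4) = (t - 1)*(t^2 - 7*t + 10) = (t - 2)*(t - 1)*(t - 5)
(5) = (j - 3)*(j + 1)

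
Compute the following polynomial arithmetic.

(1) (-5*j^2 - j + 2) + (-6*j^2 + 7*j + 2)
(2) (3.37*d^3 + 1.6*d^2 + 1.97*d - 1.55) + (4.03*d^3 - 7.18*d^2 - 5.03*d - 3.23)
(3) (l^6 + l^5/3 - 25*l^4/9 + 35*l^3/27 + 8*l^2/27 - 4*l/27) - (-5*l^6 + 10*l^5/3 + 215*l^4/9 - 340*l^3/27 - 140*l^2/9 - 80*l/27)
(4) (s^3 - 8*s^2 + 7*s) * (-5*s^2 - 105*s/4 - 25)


(1) = -11*j^2 + 6*j + 4
(2) = 7.4*d^3 - 5.58*d^2 - 3.06*d - 4.78
(3) = 6*l^6 - 3*l^5 - 80*l^4/3 + 125*l^3/9 + 428*l^2/27 + 76*l/27
(4) = -5*s^5 + 55*s^4/4 + 150*s^3 + 65*s^2/4 - 175*s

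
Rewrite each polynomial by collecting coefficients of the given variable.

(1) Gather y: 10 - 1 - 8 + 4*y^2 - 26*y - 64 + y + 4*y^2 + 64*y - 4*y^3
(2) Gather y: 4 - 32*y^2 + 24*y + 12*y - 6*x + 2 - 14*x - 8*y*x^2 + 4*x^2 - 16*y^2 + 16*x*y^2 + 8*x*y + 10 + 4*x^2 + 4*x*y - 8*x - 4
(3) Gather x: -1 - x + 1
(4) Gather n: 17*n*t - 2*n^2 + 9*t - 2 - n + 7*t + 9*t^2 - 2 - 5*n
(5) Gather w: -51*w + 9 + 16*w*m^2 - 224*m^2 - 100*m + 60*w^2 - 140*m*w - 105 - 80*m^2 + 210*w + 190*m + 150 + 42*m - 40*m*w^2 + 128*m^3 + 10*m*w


(1) = -4*y^3 + 8*y^2 + 39*y - 63
(2) = 8*x^2 - 28*x + y^2*(16*x - 48) + y*(-8*x^2 + 12*x + 36) + 12
(3) = -x
(4) = -2*n^2 + n*(17*t - 6) + 9*t^2 + 16*t - 4
(5) = 128*m^3 - 304*m^2 + 132*m + w^2*(60 - 40*m) + w*(16*m^2 - 130*m + 159) + 54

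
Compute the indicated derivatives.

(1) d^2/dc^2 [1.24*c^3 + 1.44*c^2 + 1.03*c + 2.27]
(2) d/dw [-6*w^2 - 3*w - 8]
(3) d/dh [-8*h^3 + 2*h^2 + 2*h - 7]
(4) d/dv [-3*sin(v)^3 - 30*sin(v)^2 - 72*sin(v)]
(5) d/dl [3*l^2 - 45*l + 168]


(1) = 7.44*c + 2.88
(2) = -12*w - 3
(3) = -24*h^2 + 4*h + 2
(4) = 3*(-20*sin(v) + 3*cos(v)^2 - 27)*cos(v)
(5) = 6*l - 45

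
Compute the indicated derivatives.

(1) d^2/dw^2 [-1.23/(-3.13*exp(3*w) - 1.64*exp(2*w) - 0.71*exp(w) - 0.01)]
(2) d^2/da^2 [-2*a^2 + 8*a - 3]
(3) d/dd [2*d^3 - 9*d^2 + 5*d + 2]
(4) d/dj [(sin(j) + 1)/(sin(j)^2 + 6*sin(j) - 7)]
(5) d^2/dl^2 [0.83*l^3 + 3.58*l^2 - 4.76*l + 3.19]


(1) = (1.23*(9.39*exp(2*w) + 3.28*exp(w) + 0.71)*(18.78*exp(2*w) + 6.56*exp(w) + 1.42)*exp(w) - (34.6491*exp(2*w) + 8.0688*exp(w) + 0.8733)*(3.13*exp(3*w) + 1.64*exp(2*w) + 0.71*exp(w) + 0.01))*exp(w)/(3.13*exp(3*w) + 1.64*exp(2*w) + 0.71*exp(w) + 0.01)^3
(2) = -4
(3) = 6*d^2 - 18*d + 5
(4) = (-2*sin(j) + cos(j)^2 - 14)*cos(j)/(sin(j)^2 + 6*sin(j) - 7)^2
(5) = 4.98*l + 7.16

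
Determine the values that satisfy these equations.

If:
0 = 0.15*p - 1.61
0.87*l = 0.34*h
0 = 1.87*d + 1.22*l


Then:
d = -0.6524064171123*l
h = 2.55882352941176*l
p = 10.73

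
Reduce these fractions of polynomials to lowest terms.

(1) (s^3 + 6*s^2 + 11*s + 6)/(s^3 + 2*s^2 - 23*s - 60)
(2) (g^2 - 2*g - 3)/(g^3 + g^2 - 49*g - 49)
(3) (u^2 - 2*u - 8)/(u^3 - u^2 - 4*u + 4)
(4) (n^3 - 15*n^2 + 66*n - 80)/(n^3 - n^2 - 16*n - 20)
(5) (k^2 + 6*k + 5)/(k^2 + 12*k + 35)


(1) = (s^2 + 3*s + 2)/(s^2 - s - 20)
(2) = (g - 3)/(g^2 - 49)
(3) = (u - 4)/(u^2 - 3*u + 2)
(4) = (n^2 - 10*n + 16)/(n^2 + 4*n + 4)
(5) = (k + 1)/(k + 7)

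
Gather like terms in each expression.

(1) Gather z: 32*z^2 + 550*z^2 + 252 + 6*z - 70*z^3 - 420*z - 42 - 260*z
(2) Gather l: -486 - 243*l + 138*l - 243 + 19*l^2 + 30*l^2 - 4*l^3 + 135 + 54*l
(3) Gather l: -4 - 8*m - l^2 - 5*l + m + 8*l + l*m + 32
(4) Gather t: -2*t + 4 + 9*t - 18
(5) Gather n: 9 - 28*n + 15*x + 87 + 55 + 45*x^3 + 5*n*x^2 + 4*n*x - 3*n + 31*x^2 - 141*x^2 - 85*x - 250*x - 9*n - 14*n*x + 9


(1) = -70*z^3 + 582*z^2 - 674*z + 210
(2) = -4*l^3 + 49*l^2 - 51*l - 594
(3) = -l^2 + l*(m + 3) - 7*m + 28
(4) = 7*t - 14
(5) = n*(5*x^2 - 10*x - 40) + 45*x^3 - 110*x^2 - 320*x + 160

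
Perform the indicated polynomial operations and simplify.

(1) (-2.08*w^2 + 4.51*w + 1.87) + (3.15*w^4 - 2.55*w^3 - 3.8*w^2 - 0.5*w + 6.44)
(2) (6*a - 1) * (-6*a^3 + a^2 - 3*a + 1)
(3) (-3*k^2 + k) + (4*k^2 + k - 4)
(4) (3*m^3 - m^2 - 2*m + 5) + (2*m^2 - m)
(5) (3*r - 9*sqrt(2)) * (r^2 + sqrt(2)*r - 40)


(1) = 3.15*w^4 - 2.55*w^3 - 5.88*w^2 + 4.01*w + 8.31
(2) = -36*a^4 + 12*a^3 - 19*a^2 + 9*a - 1
(3) = k^2 + 2*k - 4
(4) = 3*m^3 + m^2 - 3*m + 5
(5) = 3*r^3 - 6*sqrt(2)*r^2 - 138*r + 360*sqrt(2)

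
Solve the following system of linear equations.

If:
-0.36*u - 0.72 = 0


Then:
u = -2.00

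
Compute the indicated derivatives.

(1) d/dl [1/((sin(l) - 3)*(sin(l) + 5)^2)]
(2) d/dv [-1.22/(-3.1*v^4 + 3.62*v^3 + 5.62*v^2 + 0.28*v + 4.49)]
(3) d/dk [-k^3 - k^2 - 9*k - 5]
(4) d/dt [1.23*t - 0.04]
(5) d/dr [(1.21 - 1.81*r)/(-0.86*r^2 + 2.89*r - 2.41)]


(1) = (1 - 3*sin(l))*cos(l)/((sin(l) - 3)^2*(sin(l) + 5)^3)
(2) = (-15.128*v^3 + 13.2492*v^2 + 13.7128*v + 0.3416)/(-3.1*v^4 + 3.62*v^3 + 5.62*v^2 + 0.28*v + 4.49)^2
(3) = -3*k^2 - 2*k - 9
(4) = 1.23000000000000
(5) = (-1.5566*r^2 + 2.0812*r + 0.8652)/(0.7396*r^4 - 4.9708*r^3 + 12.4973*r^2 - 13.9298*r + 5.8081)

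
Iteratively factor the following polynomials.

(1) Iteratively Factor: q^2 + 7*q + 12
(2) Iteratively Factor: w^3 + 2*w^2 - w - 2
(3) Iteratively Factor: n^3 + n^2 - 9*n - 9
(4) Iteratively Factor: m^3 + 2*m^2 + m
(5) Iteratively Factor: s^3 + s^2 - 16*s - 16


(1) = (q + 4)*(q + 3)
(2) = (w - 1)*(w^2 + 3*w + 2) = (w - 1)*(w + 2)*(w + 1)
(3) = (n + 3)*(n^2 - 2*n - 3) = (n + 1)*(n + 3)*(n - 3)
(4) = (m + 1)*(m^2 + m) = (m + 1)^2*(m)
(5) = (s - 4)*(s^2 + 5*s + 4) = (s - 4)*(s + 4)*(s + 1)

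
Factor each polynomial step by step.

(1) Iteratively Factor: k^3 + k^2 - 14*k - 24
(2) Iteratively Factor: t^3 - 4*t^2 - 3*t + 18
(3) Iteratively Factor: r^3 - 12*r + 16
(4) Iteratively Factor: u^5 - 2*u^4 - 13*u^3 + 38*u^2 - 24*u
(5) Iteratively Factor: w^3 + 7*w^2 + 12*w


(1) = (k + 3)*(k^2 - 2*k - 8) = (k + 2)*(k + 3)*(k - 4)
(2) = (t - 3)*(t^2 - t - 6) = (t - 3)^2*(t + 2)
(3) = (r - 2)*(r^2 + 2*r - 8) = (r - 2)*(r + 4)*(r - 2)
(4) = (u + 4)*(u^4 - 6*u^3 + 11*u^2 - 6*u) = (u - 2)*(u + 4)*(u^3 - 4*u^2 + 3*u) = (u - 3)*(u - 2)*(u + 4)*(u^2 - u) = (u - 3)*(u - 2)*(u - 1)*(u + 4)*(u)
(5) = (w)*(w^2 + 7*w + 12) = w*(w + 3)*(w + 4)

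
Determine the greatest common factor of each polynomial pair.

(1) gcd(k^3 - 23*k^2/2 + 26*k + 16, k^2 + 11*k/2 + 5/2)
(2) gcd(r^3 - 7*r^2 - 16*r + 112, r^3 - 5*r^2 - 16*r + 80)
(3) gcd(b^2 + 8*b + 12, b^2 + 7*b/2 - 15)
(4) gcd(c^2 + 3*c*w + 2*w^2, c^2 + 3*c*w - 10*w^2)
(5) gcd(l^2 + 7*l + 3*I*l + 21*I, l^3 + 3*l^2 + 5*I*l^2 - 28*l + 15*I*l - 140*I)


(1) = gcd((k - 8)*(k - 4)*(k + 1/2), (k + 1/2)*(k + 5)) = k + 1/2
(2) = gcd((r - 7)*(r - 4)*(r + 4), (r - 5)*(r - 4)*(r + 4)) = r^2 - 16
(3) = gcd((b + 2)*(b + 6), (b - 5/2)*(b + 6)) = b + 6
(4) = gcd((c + w)*(c + 2*w), (c - 2*w)*(c + 5*w)) = 1
(5) = gcd((l + 7)*(l + 3*I), (l - 4)*(l + 7)*(l + 5*I)) = l + 7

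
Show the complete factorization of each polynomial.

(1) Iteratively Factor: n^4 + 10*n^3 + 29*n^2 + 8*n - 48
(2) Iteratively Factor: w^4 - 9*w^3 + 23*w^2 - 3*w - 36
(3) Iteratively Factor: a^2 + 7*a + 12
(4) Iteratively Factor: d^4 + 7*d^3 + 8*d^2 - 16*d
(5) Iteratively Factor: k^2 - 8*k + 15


(1) = (n + 4)*(n^3 + 6*n^2 + 5*n - 12) = (n + 3)*(n + 4)*(n^2 + 3*n - 4) = (n - 1)*(n + 3)*(n + 4)*(n + 4)
(2) = (w - 3)*(w^3 - 6*w^2 + 5*w + 12) = (w - 3)^2*(w^2 - 3*w - 4) = (w - 3)^2*(w + 1)*(w - 4)
(3) = (a + 4)*(a + 3)
(4) = (d + 4)*(d^3 + 3*d^2 - 4*d) = (d + 4)^2*(d^2 - d) = (d - 1)*(d + 4)^2*(d)
(5) = (k - 3)*(k - 5)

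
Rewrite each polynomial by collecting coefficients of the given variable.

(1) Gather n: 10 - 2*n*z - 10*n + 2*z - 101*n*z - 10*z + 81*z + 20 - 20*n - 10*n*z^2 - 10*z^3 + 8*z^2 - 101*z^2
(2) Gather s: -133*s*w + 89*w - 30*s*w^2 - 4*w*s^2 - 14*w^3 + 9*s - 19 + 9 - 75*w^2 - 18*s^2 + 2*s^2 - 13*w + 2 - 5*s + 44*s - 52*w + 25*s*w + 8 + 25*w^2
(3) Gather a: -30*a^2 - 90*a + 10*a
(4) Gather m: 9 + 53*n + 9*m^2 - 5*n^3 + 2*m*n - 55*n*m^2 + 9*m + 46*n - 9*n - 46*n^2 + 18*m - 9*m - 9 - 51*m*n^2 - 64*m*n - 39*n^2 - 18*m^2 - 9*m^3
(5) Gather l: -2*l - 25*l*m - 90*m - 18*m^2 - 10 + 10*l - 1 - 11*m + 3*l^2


(1) = n*(-10*z^2 - 103*z - 30) - 10*z^3 - 93*z^2 + 73*z + 30
(2) = s^2*(-4*w - 16) + s*(-30*w^2 - 108*w + 48) - 14*w^3 - 50*w^2 + 24*w
(3) = -30*a^2 - 80*a
(4) = -9*m^3 + m^2*(-55*n - 9) + m*(-51*n^2 - 62*n + 18) - 5*n^3 - 85*n^2 + 90*n
(5) = 3*l^2 + l*(8 - 25*m) - 18*m^2 - 101*m - 11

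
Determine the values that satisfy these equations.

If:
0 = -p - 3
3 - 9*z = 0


Then:
p = -3
z = 1/3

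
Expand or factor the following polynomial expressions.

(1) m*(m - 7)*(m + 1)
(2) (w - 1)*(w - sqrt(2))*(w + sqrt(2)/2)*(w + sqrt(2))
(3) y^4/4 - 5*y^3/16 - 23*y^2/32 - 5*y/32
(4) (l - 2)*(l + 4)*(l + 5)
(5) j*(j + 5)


(1) = m^3 - 6*m^2 - 7*m
(2) = w^4 - w^3 + sqrt(2)*w^3/2 - 2*w^2 - sqrt(2)*w^2/2 - sqrt(2)*w + 2*w + sqrt(2)
(3) = y*(y/4 + 1/4)*(y - 5/2)*(y + 1/4)
(4) = l^3 + 7*l^2 + 2*l - 40
(5) = j^2 + 5*j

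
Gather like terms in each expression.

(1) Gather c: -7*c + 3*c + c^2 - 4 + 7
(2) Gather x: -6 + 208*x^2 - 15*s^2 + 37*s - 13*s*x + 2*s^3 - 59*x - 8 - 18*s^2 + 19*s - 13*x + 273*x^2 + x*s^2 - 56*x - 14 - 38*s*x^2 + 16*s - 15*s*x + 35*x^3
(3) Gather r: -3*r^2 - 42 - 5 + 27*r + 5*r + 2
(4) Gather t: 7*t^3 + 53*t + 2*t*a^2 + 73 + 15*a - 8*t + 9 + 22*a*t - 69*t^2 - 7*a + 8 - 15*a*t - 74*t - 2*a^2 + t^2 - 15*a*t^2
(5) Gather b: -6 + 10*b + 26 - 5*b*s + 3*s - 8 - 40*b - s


(1) = c^2 - 4*c + 3
(2) = 2*s^3 - 33*s^2 + 72*s + 35*x^3 + x^2*(481 - 38*s) + x*(s^2 - 28*s - 128) - 28
(3) = -3*r^2 + 32*r - 45
(4) = -2*a^2 + 8*a + 7*t^3 + t^2*(-15*a - 68) + t*(2*a^2 + 7*a - 29) + 90
(5) = b*(-5*s - 30) + 2*s + 12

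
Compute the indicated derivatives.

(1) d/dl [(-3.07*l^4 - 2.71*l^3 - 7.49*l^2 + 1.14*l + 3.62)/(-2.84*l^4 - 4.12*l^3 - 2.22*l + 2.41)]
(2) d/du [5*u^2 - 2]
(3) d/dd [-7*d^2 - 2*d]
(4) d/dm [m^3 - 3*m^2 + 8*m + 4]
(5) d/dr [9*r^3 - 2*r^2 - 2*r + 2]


(1) = (4.952*l^6 - 42.5432*l^5 - 0.6998*l^4 + 32.9544*l^3 + 41.7777*l^2 - 36.1018*l + 10.7838)/(8.0656*l^8 + 23.4016*l^7 + 16.9744*l^6 + 12.6096*l^5 + 4.604*l^4 - 19.8584*l^3 + 4.9284*l^2 - 10.7004*l + 5.8081)
(2) = 10*u
(3) = -14*d - 2
(4) = 3*m^2 - 6*m + 8
(5) = 27*r^2 - 4*r - 2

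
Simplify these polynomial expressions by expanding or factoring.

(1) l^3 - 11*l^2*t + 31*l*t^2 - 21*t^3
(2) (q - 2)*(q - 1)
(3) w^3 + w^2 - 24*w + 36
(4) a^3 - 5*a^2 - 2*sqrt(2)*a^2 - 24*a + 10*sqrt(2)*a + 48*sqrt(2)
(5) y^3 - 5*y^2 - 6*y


(1) = (l - 7*t)*(l - 3*t)*(l - t)
(2) = q^2 - 3*q + 2
(3) = (w - 3)*(w - 2)*(w + 6)
(4) = (a - 8)*(a + 3)*(a - 2*sqrt(2))
(5) = y*(y - 6)*(y + 1)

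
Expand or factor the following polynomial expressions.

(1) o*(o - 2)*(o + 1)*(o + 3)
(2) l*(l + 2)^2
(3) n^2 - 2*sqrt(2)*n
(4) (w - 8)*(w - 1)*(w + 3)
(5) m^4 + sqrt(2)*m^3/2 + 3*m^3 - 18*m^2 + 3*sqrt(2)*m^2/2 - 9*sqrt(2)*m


(1) = o^4 + 2*o^3 - 5*o^2 - 6*o
(2) = l^3 + 4*l^2 + 4*l
(3) = n*(n - 2*sqrt(2))
(4) = w^3 - 6*w^2 - 19*w + 24
(5) = m*(m - 3)*(m + 6)*(m + sqrt(2)/2)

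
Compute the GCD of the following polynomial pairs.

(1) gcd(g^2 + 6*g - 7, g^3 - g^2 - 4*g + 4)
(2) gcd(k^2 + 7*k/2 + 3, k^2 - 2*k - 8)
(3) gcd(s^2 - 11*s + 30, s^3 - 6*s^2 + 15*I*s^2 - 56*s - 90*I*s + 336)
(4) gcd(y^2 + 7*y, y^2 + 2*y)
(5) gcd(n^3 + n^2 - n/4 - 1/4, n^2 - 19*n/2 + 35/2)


(1) = g - 1
(2) = k + 2
(3) = gcd((s - 6)*(s - 5), (s - 6)*(s + 7*I)*(s + 8*I)) = s - 6
(4) = gcd(y*(y + 7), y*(y + 2)) = y
(5) = 1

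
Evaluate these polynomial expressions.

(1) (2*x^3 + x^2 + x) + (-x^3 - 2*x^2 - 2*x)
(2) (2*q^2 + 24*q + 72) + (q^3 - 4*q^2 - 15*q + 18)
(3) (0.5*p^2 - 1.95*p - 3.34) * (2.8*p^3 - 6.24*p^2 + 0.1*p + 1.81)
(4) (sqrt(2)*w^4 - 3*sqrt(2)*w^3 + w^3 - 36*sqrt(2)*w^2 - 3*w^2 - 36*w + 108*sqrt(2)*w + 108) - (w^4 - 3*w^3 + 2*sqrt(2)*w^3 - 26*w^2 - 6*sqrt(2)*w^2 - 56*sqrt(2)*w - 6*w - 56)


(1) = x^3 - x^2 - x
(2) = q^3 - 2*q^2 + 9*q + 90
(3) = 1.4*p^5 - 8.58*p^4 + 2.866*p^3 + 21.5516*p^2 - 3.8635*p - 6.0454
(4) = -w^4 + sqrt(2)*w^4 - 5*sqrt(2)*w^3 + 4*w^3 - 30*sqrt(2)*w^2 + 23*w^2 - 30*w + 164*sqrt(2)*w + 164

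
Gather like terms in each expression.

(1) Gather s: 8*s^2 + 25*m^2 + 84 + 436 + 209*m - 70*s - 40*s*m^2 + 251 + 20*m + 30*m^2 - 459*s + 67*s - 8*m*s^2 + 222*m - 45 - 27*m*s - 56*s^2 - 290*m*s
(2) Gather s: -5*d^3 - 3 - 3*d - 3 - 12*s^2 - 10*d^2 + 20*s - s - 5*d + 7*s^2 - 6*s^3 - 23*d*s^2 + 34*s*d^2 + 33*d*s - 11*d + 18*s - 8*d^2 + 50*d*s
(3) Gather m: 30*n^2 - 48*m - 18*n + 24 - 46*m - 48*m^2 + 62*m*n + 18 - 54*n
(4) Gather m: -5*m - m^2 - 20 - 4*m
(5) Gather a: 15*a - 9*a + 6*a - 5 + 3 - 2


(1) = 55*m^2 + 451*m + s^2*(-8*m - 48) + s*(-40*m^2 - 317*m - 462) + 726
(2) = -5*d^3 - 18*d^2 - 19*d - 6*s^3 + s^2*(-23*d - 5) + s*(34*d^2 + 83*d + 37) - 6
(3) = -48*m^2 + m*(62*n - 94) + 30*n^2 - 72*n + 42
(4) = -m^2 - 9*m - 20
(5) = 12*a - 4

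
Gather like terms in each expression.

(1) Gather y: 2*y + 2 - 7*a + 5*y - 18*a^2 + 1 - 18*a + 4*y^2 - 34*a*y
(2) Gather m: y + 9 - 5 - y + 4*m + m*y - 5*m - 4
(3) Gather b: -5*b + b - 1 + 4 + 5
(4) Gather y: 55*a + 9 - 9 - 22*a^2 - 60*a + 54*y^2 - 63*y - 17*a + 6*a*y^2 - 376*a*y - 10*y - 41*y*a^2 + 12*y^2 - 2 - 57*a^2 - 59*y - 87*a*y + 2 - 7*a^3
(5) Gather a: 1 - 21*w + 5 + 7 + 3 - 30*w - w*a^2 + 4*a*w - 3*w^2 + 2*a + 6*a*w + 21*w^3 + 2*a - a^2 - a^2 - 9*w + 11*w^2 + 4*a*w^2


(1) = -18*a^2 - 25*a + 4*y^2 + y*(7 - 34*a) + 3
(2) = m*(y - 1)
(3) = 8 - 4*b
(4) = -7*a^3 - 79*a^2 - 22*a + y^2*(6*a + 66) + y*(-41*a^2 - 463*a - 132)
(5) = a^2*(-w - 2) + a*(4*w^2 + 10*w + 4) + 21*w^3 + 8*w^2 - 60*w + 16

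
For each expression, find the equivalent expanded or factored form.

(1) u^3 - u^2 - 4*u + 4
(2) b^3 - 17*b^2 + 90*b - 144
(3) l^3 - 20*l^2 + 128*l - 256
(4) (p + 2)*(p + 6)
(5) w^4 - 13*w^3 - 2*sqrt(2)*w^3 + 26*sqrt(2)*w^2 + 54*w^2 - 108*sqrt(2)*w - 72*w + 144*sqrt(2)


(1) = (u - 2)*(u - 1)*(u + 2)
(2) = (b - 8)*(b - 6)*(b - 3)
(3) = (l - 8)^2*(l - 4)
(4) = p^2 + 8*p + 12
(5) = (w - 6)*(w - 4)*(w - 3)*(w - 2*sqrt(2))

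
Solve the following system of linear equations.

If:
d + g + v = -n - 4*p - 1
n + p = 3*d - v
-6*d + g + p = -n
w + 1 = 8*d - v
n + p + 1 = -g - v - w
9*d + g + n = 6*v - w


Then:
d = 0
g = -1/10
n = 2/5
p = -3/10
v = -1/10
w = -9/10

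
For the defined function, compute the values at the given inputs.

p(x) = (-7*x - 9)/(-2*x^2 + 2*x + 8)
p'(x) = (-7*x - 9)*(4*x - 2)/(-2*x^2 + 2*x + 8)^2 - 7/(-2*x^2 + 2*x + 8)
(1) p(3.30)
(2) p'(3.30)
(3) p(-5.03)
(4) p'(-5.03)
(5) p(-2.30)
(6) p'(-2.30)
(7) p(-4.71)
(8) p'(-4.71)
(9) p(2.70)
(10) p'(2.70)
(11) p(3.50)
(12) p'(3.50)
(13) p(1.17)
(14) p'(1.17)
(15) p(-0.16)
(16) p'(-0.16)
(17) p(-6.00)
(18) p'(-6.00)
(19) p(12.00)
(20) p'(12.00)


(1) = 4.47
(2) = -6.00
(3) = -0.50
(4) = -0.08
(5) = -0.99
(6) = -0.57
(7) = -0.52
(8) = -0.09
(9) = 23.64
(10) = -170.40
(11) = 3.53
(12) = -3.72
(13) = -2.26
(14) = -1.72
(15) = -1.03
(16) = -0.56
(17) = -0.43
(18) = -0.06
(19) = 0.36
(20) = -0.04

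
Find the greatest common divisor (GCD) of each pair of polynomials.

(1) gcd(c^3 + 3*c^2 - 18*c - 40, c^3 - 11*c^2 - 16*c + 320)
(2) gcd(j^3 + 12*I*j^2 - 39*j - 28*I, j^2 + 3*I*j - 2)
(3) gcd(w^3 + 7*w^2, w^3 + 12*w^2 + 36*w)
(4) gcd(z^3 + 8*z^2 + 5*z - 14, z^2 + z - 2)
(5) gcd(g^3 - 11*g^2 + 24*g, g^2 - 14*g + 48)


(1) = gcd((c - 4)*(c + 2)*(c + 5), (c - 8)^2*(c + 5)) = c + 5
(2) = j + I
(3) = w
(4) = z^2 + z - 2
(5) = g - 8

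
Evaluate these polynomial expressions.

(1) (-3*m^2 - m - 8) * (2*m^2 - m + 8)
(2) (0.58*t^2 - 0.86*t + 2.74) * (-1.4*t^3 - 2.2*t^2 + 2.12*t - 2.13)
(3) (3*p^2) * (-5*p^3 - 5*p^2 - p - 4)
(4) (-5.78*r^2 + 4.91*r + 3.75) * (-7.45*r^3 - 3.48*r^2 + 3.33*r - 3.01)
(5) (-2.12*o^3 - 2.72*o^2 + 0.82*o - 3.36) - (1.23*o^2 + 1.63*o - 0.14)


(1) = -6*m^4 + m^3 - 39*m^2 - 64
(2) = -0.812*t^5 - 0.072*t^4 - 0.7144*t^3 - 9.0866*t^2 + 7.6406*t - 5.8362
(3) = -15*p^5 - 15*p^4 - 3*p^3 - 12*p^2
(4) = 43.061*r^5 - 16.4651*r^4 - 64.2717*r^3 + 20.6981*r^2 - 2.2916*r - 11.2875
(5) = -2.12*o^3 - 3.95*o^2 - 0.81*o - 3.22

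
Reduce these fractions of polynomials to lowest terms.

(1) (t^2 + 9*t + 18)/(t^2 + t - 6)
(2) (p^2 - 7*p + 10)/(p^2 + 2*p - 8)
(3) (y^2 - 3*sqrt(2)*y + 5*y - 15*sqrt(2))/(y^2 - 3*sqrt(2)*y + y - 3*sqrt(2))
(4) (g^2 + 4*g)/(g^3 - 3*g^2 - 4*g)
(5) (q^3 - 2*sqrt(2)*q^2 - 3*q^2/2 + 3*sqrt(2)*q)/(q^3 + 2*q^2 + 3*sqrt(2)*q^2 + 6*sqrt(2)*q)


(1) = (t + 6)/(t - 2)
(2) = (p - 5)/(p + 4)
(3) = (y + 5)/(y + 1)
(4) = (g + 4)/(g^2 - 3*g - 4)
(5) = (2*q^2 + q*(-4*sqrt(2) - 3) + 6*sqrt(2))/(2*q^2 + q*(4 + 6*sqrt(2)) + 12*sqrt(2))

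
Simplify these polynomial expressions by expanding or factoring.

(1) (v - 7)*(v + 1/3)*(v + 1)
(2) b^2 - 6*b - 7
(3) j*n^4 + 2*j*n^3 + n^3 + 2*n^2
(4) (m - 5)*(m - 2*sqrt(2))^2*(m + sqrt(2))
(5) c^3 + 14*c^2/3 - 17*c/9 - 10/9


(1) = v^3 - 17*v^2/3 - 9*v - 7/3
(2) = (b - 7)*(b + 1)
(3) = n^2*(n + 2)*(j*n + 1)
(4) = m^4 - 5*m^3 - 3*sqrt(2)*m^3 + 15*sqrt(2)*m^2 + 8*sqrt(2)*m - 40*sqrt(2)
(5) = (c - 2/3)*(c + 1/3)*(c + 5)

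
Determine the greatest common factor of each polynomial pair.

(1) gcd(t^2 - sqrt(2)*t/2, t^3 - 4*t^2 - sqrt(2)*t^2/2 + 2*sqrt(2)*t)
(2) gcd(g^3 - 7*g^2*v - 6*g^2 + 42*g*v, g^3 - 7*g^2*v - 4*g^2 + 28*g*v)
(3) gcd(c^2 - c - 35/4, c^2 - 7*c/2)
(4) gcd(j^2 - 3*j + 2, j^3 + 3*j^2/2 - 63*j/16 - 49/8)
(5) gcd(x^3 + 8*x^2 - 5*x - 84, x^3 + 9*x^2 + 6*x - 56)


(1) = t^2 - sqrt(2)*t/2
(2) = gcd(g*(g - 6)*(g - 7*v), g*(g - 4)*(g - 7*v)) = -g^2 + 7*g*v
(3) = c - 7/2
(4) = gcd((j - 2)*(j - 1), (j - 2)*(j + 7/4)^2) = j - 2
(5) = x^2 + 11*x + 28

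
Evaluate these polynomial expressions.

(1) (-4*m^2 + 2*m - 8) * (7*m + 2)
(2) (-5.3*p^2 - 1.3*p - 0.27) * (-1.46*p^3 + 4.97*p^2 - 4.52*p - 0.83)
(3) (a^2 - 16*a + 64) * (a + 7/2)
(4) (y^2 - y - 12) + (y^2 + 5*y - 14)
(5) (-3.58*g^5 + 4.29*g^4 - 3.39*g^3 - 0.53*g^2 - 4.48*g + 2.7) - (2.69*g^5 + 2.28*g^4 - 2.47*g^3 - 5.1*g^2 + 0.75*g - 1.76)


(1) = -28*m^3 + 6*m^2 - 52*m - 16
(2) = 7.738*p^5 - 24.443*p^4 + 17.8892*p^3 + 8.9331*p^2 + 2.2994*p + 0.2241
(3) = a^3 - 25*a^2/2 + 8*a + 224
(4) = 2*y^2 + 4*y - 26
(5) = -6.27*g^5 + 2.01*g^4 - 0.92*g^3 + 4.57*g^2 - 5.23*g + 4.46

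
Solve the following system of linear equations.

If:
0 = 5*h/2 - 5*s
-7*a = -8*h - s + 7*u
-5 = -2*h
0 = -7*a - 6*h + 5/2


Then:
a = -25/14
h = 5/2
s = 5/4
u = 135/28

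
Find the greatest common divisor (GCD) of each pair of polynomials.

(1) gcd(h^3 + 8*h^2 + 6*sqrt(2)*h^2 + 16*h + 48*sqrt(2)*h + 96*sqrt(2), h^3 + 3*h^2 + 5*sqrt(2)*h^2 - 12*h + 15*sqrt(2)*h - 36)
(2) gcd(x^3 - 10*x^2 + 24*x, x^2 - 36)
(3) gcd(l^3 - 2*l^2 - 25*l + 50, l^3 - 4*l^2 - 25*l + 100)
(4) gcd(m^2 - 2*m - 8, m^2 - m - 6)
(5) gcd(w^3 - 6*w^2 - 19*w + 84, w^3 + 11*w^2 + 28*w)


(1) = h + 6*sqrt(2)
(2) = x - 6
(3) = l^2 - 25
(4) = m + 2
(5) = gcd((w - 7)*(w - 3)*(w + 4), w*(w + 4)*(w + 7)) = w + 4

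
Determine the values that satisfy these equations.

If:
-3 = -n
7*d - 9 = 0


Then:
d = 9/7
n = 3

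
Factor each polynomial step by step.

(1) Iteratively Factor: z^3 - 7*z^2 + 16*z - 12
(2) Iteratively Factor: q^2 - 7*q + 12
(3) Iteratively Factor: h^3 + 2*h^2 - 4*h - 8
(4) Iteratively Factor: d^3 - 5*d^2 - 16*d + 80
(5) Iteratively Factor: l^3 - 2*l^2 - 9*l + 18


(1) = (z - 3)*(z^2 - 4*z + 4) = (z - 3)*(z - 2)*(z - 2)
(2) = (q - 4)*(q - 3)
(3) = (h + 2)*(h^2 - 4) = (h + 2)^2*(h - 2)
(4) = (d - 5)*(d^2 - 16) = (d - 5)*(d + 4)*(d - 4)
(5) = (l - 3)*(l^2 + l - 6) = (l - 3)*(l - 2)*(l + 3)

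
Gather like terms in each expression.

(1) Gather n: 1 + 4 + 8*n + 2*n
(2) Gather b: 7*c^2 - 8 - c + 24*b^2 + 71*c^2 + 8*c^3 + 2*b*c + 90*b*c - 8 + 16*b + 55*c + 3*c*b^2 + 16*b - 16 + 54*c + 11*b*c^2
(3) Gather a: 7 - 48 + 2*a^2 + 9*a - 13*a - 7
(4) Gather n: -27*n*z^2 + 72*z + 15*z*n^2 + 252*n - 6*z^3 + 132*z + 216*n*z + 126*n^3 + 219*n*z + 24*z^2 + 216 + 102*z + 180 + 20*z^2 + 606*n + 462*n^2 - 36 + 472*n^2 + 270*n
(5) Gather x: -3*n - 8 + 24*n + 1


(1) = 10*n + 5
(2) = b^2*(3*c + 24) + b*(11*c^2 + 92*c + 32) + 8*c^3 + 78*c^2 + 108*c - 32
(3) = 2*a^2 - 4*a - 48
(4) = 126*n^3 + n^2*(15*z + 934) + n*(-27*z^2 + 435*z + 1128) - 6*z^3 + 44*z^2 + 306*z + 360
(5) = 21*n - 7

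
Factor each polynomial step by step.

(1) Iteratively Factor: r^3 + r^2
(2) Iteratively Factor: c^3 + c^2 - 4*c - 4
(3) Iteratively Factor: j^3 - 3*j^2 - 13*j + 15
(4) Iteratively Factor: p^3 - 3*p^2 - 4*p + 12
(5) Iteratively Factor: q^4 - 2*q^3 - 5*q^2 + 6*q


(1) = (r)*(r^2 + r) = r^2*(r + 1)
(2) = (c + 1)*(c^2 - 4) = (c + 1)*(c + 2)*(c - 2)
(3) = (j + 3)*(j^2 - 6*j + 5) = (j - 5)*(j + 3)*(j - 1)
(4) = (p - 3)*(p^2 - 4) = (p - 3)*(p + 2)*(p - 2)
(5) = (q - 3)*(q^3 + q^2 - 2*q) = (q - 3)*(q + 2)*(q^2 - q) = (q - 3)*(q - 1)*(q + 2)*(q)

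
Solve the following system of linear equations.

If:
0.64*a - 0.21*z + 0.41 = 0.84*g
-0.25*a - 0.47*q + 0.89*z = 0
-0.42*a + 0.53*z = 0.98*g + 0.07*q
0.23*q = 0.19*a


Then:
a = -0.72
g = 0.07
q = -0.59
z = -0.51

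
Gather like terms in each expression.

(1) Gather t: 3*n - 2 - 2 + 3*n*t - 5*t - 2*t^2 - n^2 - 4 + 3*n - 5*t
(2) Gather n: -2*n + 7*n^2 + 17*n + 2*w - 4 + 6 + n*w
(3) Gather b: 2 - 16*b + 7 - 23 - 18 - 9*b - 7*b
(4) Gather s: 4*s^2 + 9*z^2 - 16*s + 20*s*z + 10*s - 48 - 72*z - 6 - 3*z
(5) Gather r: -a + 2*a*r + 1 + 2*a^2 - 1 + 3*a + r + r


(1) = -n^2 + 6*n - 2*t^2 + t*(3*n - 10) - 8
(2) = 7*n^2 + n*(w + 15) + 2*w + 2
(3) = -32*b - 32
(4) = 4*s^2 + s*(20*z - 6) + 9*z^2 - 75*z - 54
(5) = 2*a^2 + 2*a + r*(2*a + 2)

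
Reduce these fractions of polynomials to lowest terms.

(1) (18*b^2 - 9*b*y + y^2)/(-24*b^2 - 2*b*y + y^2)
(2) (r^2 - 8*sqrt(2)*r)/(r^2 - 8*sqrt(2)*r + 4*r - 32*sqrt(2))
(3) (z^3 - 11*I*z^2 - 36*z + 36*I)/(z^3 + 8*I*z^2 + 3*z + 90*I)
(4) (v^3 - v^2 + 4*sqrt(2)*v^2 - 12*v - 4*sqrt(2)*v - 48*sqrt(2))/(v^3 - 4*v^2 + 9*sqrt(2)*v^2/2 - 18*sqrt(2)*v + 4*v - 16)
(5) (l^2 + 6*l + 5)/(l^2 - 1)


(1) = (-3*b + y)/(4*b + y)
(2) = r/(r + 4)
(3) = (z^2 - 8*I*z - 12)/(z^2 + 11*I*z - 30)
(4) = (2*v + 6)/(2*v + sqrt(2))
(5) = (l + 5)/(l - 1)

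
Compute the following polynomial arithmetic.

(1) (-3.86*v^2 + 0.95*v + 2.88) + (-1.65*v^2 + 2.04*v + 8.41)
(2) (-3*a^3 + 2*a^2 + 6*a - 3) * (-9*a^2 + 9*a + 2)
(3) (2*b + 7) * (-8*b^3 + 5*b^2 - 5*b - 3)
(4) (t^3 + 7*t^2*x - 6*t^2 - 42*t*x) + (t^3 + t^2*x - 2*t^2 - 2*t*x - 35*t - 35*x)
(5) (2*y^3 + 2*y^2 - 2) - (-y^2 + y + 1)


(1) = -5.51*v^2 + 2.99*v + 11.29
(2) = 27*a^5 - 45*a^4 - 42*a^3 + 85*a^2 - 15*a - 6
(3) = -16*b^4 - 46*b^3 + 25*b^2 - 41*b - 21
(4) = 2*t^3 + 8*t^2*x - 8*t^2 - 44*t*x - 35*t - 35*x
(5) = 2*y^3 + 3*y^2 - y - 3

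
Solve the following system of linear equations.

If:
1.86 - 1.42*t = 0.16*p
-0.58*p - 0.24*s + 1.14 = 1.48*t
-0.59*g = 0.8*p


Then:
g = 12.0338983050847*t - 15.7627118644068
p = 11.625 - 8.875*t
s = 15.28125*t - 23.34375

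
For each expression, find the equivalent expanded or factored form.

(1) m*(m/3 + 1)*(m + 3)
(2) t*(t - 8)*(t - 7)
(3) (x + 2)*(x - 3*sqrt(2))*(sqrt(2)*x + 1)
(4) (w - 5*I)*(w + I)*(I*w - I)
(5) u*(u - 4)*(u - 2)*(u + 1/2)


(1) = m^3/3 + 2*m^2 + 3*m
(2) = t^3 - 15*t^2 + 56*t
(3) = sqrt(2)*x^3 - 5*x^2 + 2*sqrt(2)*x^2 - 10*x - 3*sqrt(2)*x - 6*sqrt(2)
(4) = I*w^3 + 4*w^2 - I*w^2 - 4*w + 5*I*w - 5*I
(5) = u^4 - 11*u^3/2 + 5*u^2 + 4*u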